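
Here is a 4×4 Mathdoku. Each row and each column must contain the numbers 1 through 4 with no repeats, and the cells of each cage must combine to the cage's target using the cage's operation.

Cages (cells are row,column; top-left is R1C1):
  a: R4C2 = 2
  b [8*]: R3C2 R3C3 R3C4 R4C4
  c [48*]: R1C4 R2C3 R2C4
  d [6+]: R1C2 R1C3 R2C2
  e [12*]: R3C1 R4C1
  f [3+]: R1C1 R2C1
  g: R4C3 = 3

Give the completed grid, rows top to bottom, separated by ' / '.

1 3 2 4 / 2 1 4 3 / 3 4 1 2 / 4 2 3 1

Cage c has product 48, leaving R1C4 = 4.
Cage c needs product 48, so R2C3 = 4.
Cage c has product 48; hence R2C4 = 3.
Column 4 now contains 4, leaving R3C4 = 2.
A is a freebie, so R4C2 = 2.
Cage g is a single given cell, leaving R4C3 = 3.
The 4 cells of cage b must have product 8; hence R4C4 = 1.
Cage d has sum 6; hence R1C2 = 3.
Cage d has sum 6, so R1C3 = 2.
Column 2 now contains 2, so R2C2 = 1.
Cage e's pair has product 12, so R3C1 = 3.
Cage b needs product 8; hence R3C2 = 4.
Row 3 already has 2, which forces R3C3 = 1.
Row 4 now contains 3; hence R4C1 = 4.
Row 1 now contains 2, which forces R1C1 = 1.
Row 2 already has 1, which forces R2C1 = 2.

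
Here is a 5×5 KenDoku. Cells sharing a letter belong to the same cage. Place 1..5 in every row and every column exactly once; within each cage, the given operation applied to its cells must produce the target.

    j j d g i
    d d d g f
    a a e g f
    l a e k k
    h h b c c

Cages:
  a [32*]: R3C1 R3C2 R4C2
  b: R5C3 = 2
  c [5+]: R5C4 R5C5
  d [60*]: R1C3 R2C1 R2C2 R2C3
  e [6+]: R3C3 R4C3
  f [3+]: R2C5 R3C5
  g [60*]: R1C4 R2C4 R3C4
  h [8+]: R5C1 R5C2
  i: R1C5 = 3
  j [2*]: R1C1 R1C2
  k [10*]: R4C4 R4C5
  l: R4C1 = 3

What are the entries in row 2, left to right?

1 5 3 4 2

Cage i is given, which forces R1C5 = 3.
Cage a needs product 32; hence R3C1 = 4.
The 3 cells of cage a must have product 32, leaving R3C2 = 2.
Row 3 now contains 2, which forces R3C5 = 1.
L is a freebie, so R4C1 = 3.
Cage a has product 32, leaving R4C2 = 4.
3 is placed in column 1, leaving R5C1 = 5.
5 is placed in row 5, leaving R5C2 = 3.
B is a freebie; hence R5C3 = 2.
Row 5 already has 2, leaving R5C5 = 4.
Cage j needs two cells with product 2, which forces R1C1 = 2.
2 is placed in column 2; hence R1C2 = 1.
The 4 cells of cage d must have product 60, leaving R1C3 = 4.
4 is placed in row 1, which forces R1C4 = 5.
Cage d needs product 60, so R2C1 = 1.
Cage d has product 60, so R2C2 = 5.
Cage d has product 60, so R2C3 = 3.
3 is placed in row 2, so R2C4 = 4.
1 is placed in column 5; hence R2C5 = 2.
Row 3 now contains 1, leaving R3C3 = 5.
Column 4 already has 5; hence R3C4 = 3.
Cage e needs two cells with sum 6, so R4C3 = 1.
Column 4 already has 5; hence R4C4 = 2.
Column 5 already has 2, so R4C5 = 5.
4 is placed in row 5, leaving R5C4 = 1.
The full grid is 2 1 4 5 3 / 1 5 3 4 2 / 4 2 5 3 1 / 3 4 1 2 5 / 5 3 2 1 4.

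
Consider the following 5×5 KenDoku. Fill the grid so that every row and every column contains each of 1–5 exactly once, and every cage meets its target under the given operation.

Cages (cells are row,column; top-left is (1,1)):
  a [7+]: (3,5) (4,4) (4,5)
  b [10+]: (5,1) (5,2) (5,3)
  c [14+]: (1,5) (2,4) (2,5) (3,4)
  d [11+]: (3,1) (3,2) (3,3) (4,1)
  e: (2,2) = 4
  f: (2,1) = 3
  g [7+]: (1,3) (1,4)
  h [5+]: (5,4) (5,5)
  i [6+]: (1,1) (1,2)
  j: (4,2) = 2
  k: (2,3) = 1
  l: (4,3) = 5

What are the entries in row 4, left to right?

4 2 5 3 1

Cage f is a single given cell, leaving (2,1) = 3.
Cage e is given, leaving (2,2) = 4.
K is a freebie, which forces (2,3) = 1.
Cage j is given, which forces (4,2) = 2.
Cage l is given, leaving (4,3) = 5.
Row 3 needs a 1, and only (3,2) is open for it.
Cage i's pair has sum 6, so (1,1) = 1.
1 is placed in column 2; hence (1,2) = 5.
Cage d needs sum 11; hence (3,3) = 4.
Column 1 already has 1; hence (4,1) = 4.
Row 4 now contains 4, leaving (4,5) = 1.
5 is placed in column 2, which forces (5,2) = 3.
Row 5 now contains 3, which forces (5,3) = 2.
2 is placed in row 5, which forces (5,5) = 4.
2 is placed in column 3, so (1,3) = 3.
The two cells of cage g must have sum 7, leaving (1,4) = 4.
Cage c has sum 14, leaving (1,5) = 2.
The 4 cells of cage c must have sum 14, leaving (2,4) = 2.
Cage c has sum 14, so (2,5) = 5.
The 4 cells of cage d must have sum 11, leaving (3,1) = 2.
Cage c has sum 14, so (3,4) = 5.
Cage a needs sum 7, leaving (3,5) = 3.
Row 4 already has 1, which forces (4,4) = 3.
2 is placed in row 5, leaving (5,1) = 5.
4 is placed in row 5, which forces (5,4) = 1.
The full grid is 1 5 3 4 2 / 3 4 1 2 5 / 2 1 4 5 3 / 4 2 5 3 1 / 5 3 2 1 4.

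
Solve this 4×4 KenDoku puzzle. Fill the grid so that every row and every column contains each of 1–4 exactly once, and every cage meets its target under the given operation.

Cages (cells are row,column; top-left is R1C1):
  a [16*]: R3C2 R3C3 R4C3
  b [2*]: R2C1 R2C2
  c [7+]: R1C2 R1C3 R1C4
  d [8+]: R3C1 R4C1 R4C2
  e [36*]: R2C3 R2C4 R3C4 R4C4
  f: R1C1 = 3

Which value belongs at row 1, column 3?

1

Cage f is a single given cell, so R1C1 = 3.
Cage e has product 36; hence R2C3 = 3.
The only place for 4 in row 2 is R2C4.
The only place for 3 in row 3 is R3C4.
3 is placed in column 4, so R4C4 = 1.
Column 4 already has 1, so R1C4 = 2.
Row 4 now contains 1; hence R4C1 = 4.
Row 4 now contains 4; hence R4C3 = 2.
The 3 cells of cage d must have sum 8, which forces R3C1 = 1.
The 3 cells of cage a must have product 16, so R3C2 = 2.
Cage a has product 16, which forces R3C3 = 4.
Row 4 already has 2, which forces R4C2 = 3.
Cage c needs sum 7; hence R1C2 = 4.
Column 3 already has 4; hence R1C3 = 1.
Column 1 already has 1, so R2C1 = 2.
Column 2 now contains 2, so R2C2 = 1.
The full grid is 3 4 1 2 / 2 1 3 4 / 1 2 4 3 / 4 3 2 1.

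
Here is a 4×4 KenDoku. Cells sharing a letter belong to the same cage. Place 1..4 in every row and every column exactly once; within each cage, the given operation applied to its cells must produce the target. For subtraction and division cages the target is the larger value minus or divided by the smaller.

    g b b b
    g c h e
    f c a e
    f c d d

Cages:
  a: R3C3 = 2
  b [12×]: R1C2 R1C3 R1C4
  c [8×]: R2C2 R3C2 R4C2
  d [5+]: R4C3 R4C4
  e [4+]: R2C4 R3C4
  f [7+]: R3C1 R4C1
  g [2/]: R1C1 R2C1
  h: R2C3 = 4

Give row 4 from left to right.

Cage h is a single given cell, which forces R2C3 = 4.
A is a freebie, which forces R3C3 = 2.
Row 1 needs a 2, and only R1C1 is open for it.
Column 1 now contains 2, so R2C1 = 1.
Row 2 already has 1; hence R2C2 = 2.
Row 2 already has 1, which forces R2C4 = 3.
Column 4 now contains 3, which forces R3C4 = 1.
Column 4 already has 1, so R1C4 = 4.
Row 3 now contains 1; hence R3C2 = 4.
Cage c needs product 8, leaving R4C2 = 1.
1 is placed in row 4, leaving R4C3 = 3.
Column 4 now contains 4, leaving R4C4 = 2.
Column 2 now contains 1, so R1C2 = 3.
3 is placed in column 3, which forces R1C3 = 1.
Row 3 now contains 4, which forces R3C1 = 3.
Row 4 now contains 3, which forces R4C1 = 4.
Completed grid: 2 3 1 4 / 1 2 4 3 / 3 4 2 1 / 4 1 3 2.

4 1 3 2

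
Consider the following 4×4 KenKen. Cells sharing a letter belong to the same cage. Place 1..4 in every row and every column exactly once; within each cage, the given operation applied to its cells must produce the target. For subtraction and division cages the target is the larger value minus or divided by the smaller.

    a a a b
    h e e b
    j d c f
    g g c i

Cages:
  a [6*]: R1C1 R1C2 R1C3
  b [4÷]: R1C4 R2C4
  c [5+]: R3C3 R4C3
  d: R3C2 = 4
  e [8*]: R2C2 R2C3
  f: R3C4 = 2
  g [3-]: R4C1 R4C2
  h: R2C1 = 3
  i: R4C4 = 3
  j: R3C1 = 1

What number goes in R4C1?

4

Cage h is a single given cell, leaving R2C1 = 3.
J is a freebie, which forces R3C1 = 1.
Cage d is given; hence R3C2 = 4.
F is a freebie; hence R3C4 = 2.
Column 1 now contains 1; hence R4C1 = 4.
Column 2 already has 4, leaving R4C2 = 1.
Cage i is given, leaving R4C4 = 3.
Column 1 now contains 1, so R1C1 = 2.
Cage a has product 6, leaving R1C2 = 3.
Cage a needs product 6, which forces R1C3 = 1.
Row 1 now contains 1, so R1C4 = 4.
Column 2 already has 4, leaving R2C2 = 2.
Cage e needs two cells with product 8, which forces R2C3 = 4.
Column 4 now contains 4; hence R2C4 = 1.
2 is placed in row 3, so R3C3 = 3.
Row 4 already has 3, so R4C3 = 2.
Filled in: 2 3 1 4 / 3 2 4 1 / 1 4 3 2 / 4 1 2 3.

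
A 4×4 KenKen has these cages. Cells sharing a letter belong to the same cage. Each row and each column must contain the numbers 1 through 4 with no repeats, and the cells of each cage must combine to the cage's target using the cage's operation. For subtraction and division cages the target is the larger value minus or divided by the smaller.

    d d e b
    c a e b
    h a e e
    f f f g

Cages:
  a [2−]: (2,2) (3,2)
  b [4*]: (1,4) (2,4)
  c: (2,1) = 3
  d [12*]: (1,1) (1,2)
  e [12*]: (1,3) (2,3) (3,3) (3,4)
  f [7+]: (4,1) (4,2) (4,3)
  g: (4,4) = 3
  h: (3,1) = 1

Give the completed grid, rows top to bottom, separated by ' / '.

4 3 2 1 / 3 2 1 4 / 1 4 3 2 / 2 1 4 3

C is a freebie, so (2,1) = 3.
Cage h is a single given cell, so (3,1) = 1.
Row 3 already has 1, leaving (3,4) = 2.
Cage g is given, leaving (4,4) = 3.
3 is placed in column 1, leaving (1,1) = 4.
Cage d needs two cells with product 12, which forces (1,2) = 3.
Row 1 already has 4, leaving (1,4) = 1.
1 is placed in column 4, which forces (2,4) = 4.
Column 2 already has 3, leaving (3,2) = 4.
Cage e needs product 12, leaving (3,3) = 3.
Column 1 now contains 4, which forces (4,1) = 2.
Row 4 now contains 2, which forces (4,2) = 1.
1 is placed in row 4, so (4,3) = 4.
Row 1 now contains 1, leaving (1,3) = 2.
1 is placed in column 2, which forces (2,2) = 2.
Cage e needs product 12, which forces (2,3) = 1.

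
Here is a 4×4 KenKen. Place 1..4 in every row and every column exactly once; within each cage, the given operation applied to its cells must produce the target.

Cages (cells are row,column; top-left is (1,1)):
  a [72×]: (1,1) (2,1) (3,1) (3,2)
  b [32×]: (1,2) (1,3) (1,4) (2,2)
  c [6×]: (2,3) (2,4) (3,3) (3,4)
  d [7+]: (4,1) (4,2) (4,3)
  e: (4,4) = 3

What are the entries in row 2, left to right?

Cage b needs product 32, which forces (2,2) = 4.
Cage a needs product 72, so (3,2) = 3.
E is a freebie; hence (4,4) = 3.
The 4 cells of cage c must have product 6; hence (2,3) = 3.
Cage c needs product 6, so (2,4) = 1.
Cage c needs product 6; hence (3,3) = 1.
Cage c needs product 6, which forces (3,4) = 2.
Cage a needs product 72; hence (1,1) = 3.
The 4 cells of cage b must have product 32, which forces (1,2) = 1.
Cage b needs product 32, leaving (1,3) = 2.
2 is placed in column 4, which forces (1,4) = 4.
Row 2 already has 3, so (2,1) = 2.
2 is placed in row 3; hence (3,1) = 4.
Column 1 now contains 4, which forces (4,1) = 1.
Column 2 already has 1, leaving (4,2) = 2.
Column 3 already has 2; hence (4,3) = 4.
Completed grid: 3 1 2 4 / 2 4 3 1 / 4 3 1 2 / 1 2 4 3.

2 4 3 1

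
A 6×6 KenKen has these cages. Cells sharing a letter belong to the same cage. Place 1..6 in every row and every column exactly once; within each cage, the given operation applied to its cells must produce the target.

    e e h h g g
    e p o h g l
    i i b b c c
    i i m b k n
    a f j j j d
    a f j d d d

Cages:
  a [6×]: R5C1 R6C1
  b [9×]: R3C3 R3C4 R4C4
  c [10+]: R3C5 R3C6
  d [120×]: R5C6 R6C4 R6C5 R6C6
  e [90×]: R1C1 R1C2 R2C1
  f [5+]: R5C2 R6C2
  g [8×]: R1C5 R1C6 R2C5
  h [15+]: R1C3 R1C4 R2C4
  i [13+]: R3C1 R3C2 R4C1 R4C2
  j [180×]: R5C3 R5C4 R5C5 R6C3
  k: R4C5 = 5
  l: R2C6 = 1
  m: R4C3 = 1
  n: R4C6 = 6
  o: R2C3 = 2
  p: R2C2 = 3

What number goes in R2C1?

5

Cage p is given, which forces R2C2 = 3.
Cage o is a single given cell, which forces R2C3 = 2.
Cage l is given, which forces R2C6 = 1.
Cage b needs product 9, which forces R3C3 = 3.
Cage b needs product 9, leaving R3C4 = 1.
Cage m is a single given cell; hence R4C3 = 1.
Cage b has product 9, which forces R4C4 = 3.
Cage k is given, which forces R4C5 = 5.
N is a freebie; hence R4C6 = 6.
The 3 cells of cage e must have product 90, leaving R1C1 = 3.
Cage g needs product 8, so R1C5 = 1.
The 3 cells of cage g must have product 8; hence R1C6 = 2.
Row 2 already has 1, so R2C5 = 4.
Cage c's pair has sum 10, so R3C5 = 6.
6 is placed in column 6, so R3C6 = 4.
Column 5 now contains 1; hence R5C5 = 3.
Row 5 now contains 3, so R5C6 = 5.
3 is placed in column 5, which forces R6C5 = 2.
Column 6 already has 5, so R6C6 = 3.
Row 5 already has 5, so R5C3 = 6.
Cage j has product 180, which forces R5C4 = 2.
Cage j needs product 180, leaving R6C3 = 5.
The 4 cells of cage d must have product 120, leaving R6C4 = 4.
Column 3 now contains 5, which forces R1C3 = 4.
Row 5 already has 6, so R5C1 = 1.
Cage f's pair has sum 5, so R5C2 = 4.
Cage a needs two cells with product 6, leaving R6C1 = 6.
Row 6 now contains 4, which forces R6C2 = 1.
Cage e needs product 90, so R1C2 = 6.
6 is placed in row 1, which forces R1C4 = 5.
6 is placed in column 1; hence R2C1 = 5.
Column 4 already has 5; hence R2C4 = 6.
Cage i needs sum 13; hence R3C1 = 2.
Cage i needs sum 13, leaving R3C2 = 5.
Cage i needs sum 13, leaving R4C1 = 4.
4 is placed in column 2, leaving R4C2 = 2.
Completed grid: 3 6 4 5 1 2 / 5 3 2 6 4 1 / 2 5 3 1 6 4 / 4 2 1 3 5 6 / 1 4 6 2 3 5 / 6 1 5 4 2 3.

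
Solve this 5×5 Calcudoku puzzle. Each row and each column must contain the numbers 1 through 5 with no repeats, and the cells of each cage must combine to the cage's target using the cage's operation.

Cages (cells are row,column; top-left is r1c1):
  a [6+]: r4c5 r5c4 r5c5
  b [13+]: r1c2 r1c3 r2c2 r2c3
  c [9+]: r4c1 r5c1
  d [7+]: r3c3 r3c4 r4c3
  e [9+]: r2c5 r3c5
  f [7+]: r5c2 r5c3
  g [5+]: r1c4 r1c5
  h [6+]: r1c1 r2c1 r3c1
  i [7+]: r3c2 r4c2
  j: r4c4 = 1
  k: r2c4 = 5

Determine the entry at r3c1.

3

K is a freebie, which forces r2c4 = 5.
5 is placed in row 2, so r2c5 = 4.
Column 5 already has 4; hence r3c5 = 5.
Cage j is given, leaving r4c4 = 1.
Cage a has sum 6, leaving r5c5 = 1.
The only place for 1 in row 1 is r1c1.
The only place for 1 in row 3 is r3c3.
The only place for 1 in row 2 is r2c2.
Cage b has sum 13, so r2c3 = 3.
Row 2 already has 3, leaving r2c1 = 2.
Cage h needs sum 6, leaving r3c1 = 3.
In column 4, 4 can only go at r3c4, so r3c4 = 4.
4 is placed in row 3, leaving r3c2 = 2.
Cage i's pair has sum 7; hence r4c2 = 5.
Cage d needs sum 7; hence r4c3 = 2.
Row 4 now contains 2, so r4c5 = 3.
5 is placed in column 2, leaving r5c2 = 3.
Row 5 already has 3, which forces r5c4 = 2.
5 is placed in column 2, leaving r1c2 = 4.
Cage b has sum 13, so r1c3 = 5.
Column 4 now contains 2, leaving r1c4 = 3.
Column 5 already has 3; hence r1c5 = 2.
5 is placed in row 4; hence r4c1 = 4.
Cage c's pair has sum 9; hence r5c1 = 5.
The two cells of cage f must have sum 7, so r5c3 = 4.
The full grid is 1 4 5 3 2 / 2 1 3 5 4 / 3 2 1 4 5 / 4 5 2 1 3 / 5 3 4 2 1.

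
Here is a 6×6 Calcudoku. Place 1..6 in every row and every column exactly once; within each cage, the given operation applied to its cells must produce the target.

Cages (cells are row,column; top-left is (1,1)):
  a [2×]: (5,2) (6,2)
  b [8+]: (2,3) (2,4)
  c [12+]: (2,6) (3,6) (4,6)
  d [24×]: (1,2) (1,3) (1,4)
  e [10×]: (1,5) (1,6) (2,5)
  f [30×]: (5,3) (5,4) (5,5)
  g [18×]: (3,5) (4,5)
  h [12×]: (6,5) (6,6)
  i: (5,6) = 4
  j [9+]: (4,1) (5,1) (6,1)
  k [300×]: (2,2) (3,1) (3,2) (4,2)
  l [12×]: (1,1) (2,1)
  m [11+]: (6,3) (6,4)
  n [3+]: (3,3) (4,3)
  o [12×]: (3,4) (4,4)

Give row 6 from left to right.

1 2 5 6 4 3

Cage k has product 300, which forces (3,1) = 5.
I is a freebie; hence (5,6) = 4.
Column 3 needs a 4, and only (1,3) is open for it.
The only place for 4 in column 5 is (6,5).
The two cells of cage h must have product 12, leaving (6,6) = 3.
In column 6, 2 can only go at (1,6), so (1,6) = 2.
Row 1 needs a 3, and only (1,1) is open for it.
The two cells of cage l must have product 12, so (2,1) = 4.
Row 1 needs a 5, and only (1,5) is open for it.
Column 5 now contains 5; hence (2,5) = 1.
In column 5, 2 can only go at (5,5), so (5,5) = 2.
Row 5 already has 2, so (5,2) = 1.
The two cells of cage a must have product 2, so (6,2) = 2.
Column 2 now contains 1, which forces (1,2) = 6.
The 3 cells of cage d must have product 24; hence (1,4) = 1.
Cage j needs sum 9; hence (4,1) = 2.
2 is placed in row 4, so (4,3) = 1.
Row 5 now contains 1, which forces (5,1) = 6.
Cage j has sum 9, which forces (6,1) = 1.
Column 3 now contains 1, which forces (3,3) = 2.
Cage c has sum 12, so (3,6) = 1.
In row 2, 2 can only go at (2,4), so (2,4) = 2.
Cage b needs two cells with sum 8, so (2,3) = 6.
6 is placed in row 2, which forces (2,6) = 5.
Column 6 now contains 5; hence (4,6) = 6.
Column 3 now contains 6; hence (6,3) = 5.
Row 6 already has 5, leaving (6,4) = 6.
Row 2 already has 5; hence (2,2) = 3.
The 4 cells of cage k must have product 300, so (3,2) = 4.
Row 3 now contains 4; hence (3,4) = 3.
The two cells of cage g must have product 18, leaving (3,5) = 6.
Cage k needs product 300, so (4,2) = 5.
3 is placed in column 4, which forces (4,4) = 4.
Row 4 already has 6, so (4,5) = 3.
5 is placed in column 3, which forces (5,3) = 3.
Cage f needs product 30, so (5,4) = 5.
The full grid is 3 6 4 1 5 2 / 4 3 6 2 1 5 / 5 4 2 3 6 1 / 2 5 1 4 3 6 / 6 1 3 5 2 4 / 1 2 5 6 4 3.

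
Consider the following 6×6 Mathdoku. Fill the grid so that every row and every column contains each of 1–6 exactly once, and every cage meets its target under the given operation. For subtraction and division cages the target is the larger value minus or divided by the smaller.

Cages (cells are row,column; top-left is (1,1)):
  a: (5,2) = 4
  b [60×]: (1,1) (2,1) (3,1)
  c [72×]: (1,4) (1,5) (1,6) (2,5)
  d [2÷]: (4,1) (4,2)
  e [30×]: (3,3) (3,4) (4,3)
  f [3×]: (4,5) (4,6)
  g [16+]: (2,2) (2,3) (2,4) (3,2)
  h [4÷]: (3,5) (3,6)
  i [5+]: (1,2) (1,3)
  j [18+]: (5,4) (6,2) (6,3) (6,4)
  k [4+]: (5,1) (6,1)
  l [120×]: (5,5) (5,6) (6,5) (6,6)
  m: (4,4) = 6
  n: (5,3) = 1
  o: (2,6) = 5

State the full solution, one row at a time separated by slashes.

Cage o is given, which forces (2,6) = 5.
Cage m is a single given cell, leaving (4,4) = 6.
Cage a is a single given cell, so (5,2) = 4.
Cage n is a single given cell, so (5,3) = 1.
Row 5 already has 1, which forces (5,1) = 3.
Row 5 already has 3, which forces (5,4) = 5.
Row 5 already has 5; hence (5,5) = 2.
Row 5 now contains 2, which forces (5,6) = 6.
Cage k's pair has sum 4, so (6,1) = 1.
Cage l needs product 120, so (6,5) = 5.
The 4 cells of cage l must have product 120, leaving (6,6) = 2.
In row 1, 5 can only go at (1,1), so (1,1) = 5.
The only place for 6 in row 1 is (1,5).
Row 4 needs a 4, and only (4,1) is open for it.
The two cells of cage d must have quotient 2, so (4,2) = 2.
Row 1 needs a 2, and only (1,3) is open for it.
Cage i needs two cells with sum 5, leaving (1,2) = 3.
Column 2 now contains 3; hence (6,2) = 6.
6 is placed in column 2; hence (2,2) = 1.
The 4 cells of cage g must have sum 16; hence (2,3) = 6.
Cage g needs sum 16, so (2,4) = 4.
Cage c needs product 72, leaving (2,5) = 3.
6 is placed in column 2, leaving (3,2) = 5.
Row 3 already has 5, leaving (3,3) = 3.
Column 3 already has 3, which forces (4,3) = 5.
Column 5 already has 3, so (4,5) = 1.
Row 4 already has 1, which forces (4,6) = 3.
Column 3 already has 3, so (6,3) = 4.
Column 4 now contains 4, leaving (6,4) = 3.
Column 4 now contains 4, leaving (1,4) = 1.
The 4 cells of cage c must have product 72, so (1,6) = 4.
Row 2 now contains 6; hence (2,1) = 2.
Cage b has product 60, which forces (3,1) = 6.
Cage e has product 30, leaving (3,4) = 2.
Column 5 already has 1; hence (3,5) = 4.
Cage h needs two cells with quotient 4, so (3,6) = 1.

5 3 2 1 6 4 / 2 1 6 4 3 5 / 6 5 3 2 4 1 / 4 2 5 6 1 3 / 3 4 1 5 2 6 / 1 6 4 3 5 2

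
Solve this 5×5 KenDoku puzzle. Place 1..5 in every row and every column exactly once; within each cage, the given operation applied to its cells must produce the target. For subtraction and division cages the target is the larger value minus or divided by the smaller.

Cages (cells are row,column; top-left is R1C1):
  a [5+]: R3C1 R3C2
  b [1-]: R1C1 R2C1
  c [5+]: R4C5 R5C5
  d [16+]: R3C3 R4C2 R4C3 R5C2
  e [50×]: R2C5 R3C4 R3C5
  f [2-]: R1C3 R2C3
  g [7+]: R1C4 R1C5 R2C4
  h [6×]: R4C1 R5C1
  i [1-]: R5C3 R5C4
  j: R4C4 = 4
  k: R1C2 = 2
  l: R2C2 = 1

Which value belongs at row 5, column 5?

Cage k is given, which forces R1C2 = 2.
L is a freebie, leaving R2C2 = 1.
Cage e has product 50, so R2C5 = 5.
The 3 cells of cage e must have product 50, leaving R3C4 = 5.
Cage e has product 50; hence R3C5 = 2.
Cage j is given, leaving R4C4 = 4.
Cage g has sum 7; hence R1C4 = 1.
Cage a's pair has sum 5; hence R3C1 = 1.
The two cells of cage a must have sum 5; hence R3C2 = 4.
4 is placed in row 3; hence R3C3 = 3.
Column 3 now contains 3, which forces R4C3 = 5.
Cage c's pair has sum 5; hence R4C5 = 1.
Column 2 already has 4, leaving R5C2 = 5.
Cage c needs two cells with sum 5, which forces R5C5 = 4.
5 is placed in column 3, which forces R1C3 = 4.
Column 5 now contains 4, which forces R1C5 = 3.
Column 3 now contains 3, which forces R2C3 = 2.
Cage g has sum 7, leaving R2C4 = 3.
Row 4 already has 5, which forces R4C2 = 3.
Column 3 already has 2; hence R5C3 = 1.
Column 4 already has 3; hence R5C4 = 2.
Row 1 already has 3, leaving R1C1 = 5.
Row 2 now contains 3; hence R2C1 = 4.
3 is placed in row 4, so R4C1 = 2.
Row 5 already has 2; hence R5C1 = 3.
Completed grid: 5 2 4 1 3 / 4 1 2 3 5 / 1 4 3 5 2 / 2 3 5 4 1 / 3 5 1 2 4.

4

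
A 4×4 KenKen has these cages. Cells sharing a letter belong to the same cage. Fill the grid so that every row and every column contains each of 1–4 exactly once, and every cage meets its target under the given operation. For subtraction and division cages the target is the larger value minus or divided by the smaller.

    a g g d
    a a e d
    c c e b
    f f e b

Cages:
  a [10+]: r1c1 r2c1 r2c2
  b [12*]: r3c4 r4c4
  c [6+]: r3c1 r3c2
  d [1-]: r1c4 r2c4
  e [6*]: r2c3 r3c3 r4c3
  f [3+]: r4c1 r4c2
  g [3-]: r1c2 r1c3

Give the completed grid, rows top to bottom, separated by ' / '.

3 1 4 2 / 4 3 2 1 / 2 4 1 3 / 1 2 3 4

Row 1 needs a 2, and only r1c4 is open for it.
In row 1, 3 can only go at r1c1, so r1c1 = 3.
The 3 cells of cage a must have sum 10; hence r2c1 = 4.
Cage a needs sum 10, so r2c2 = 3.
3 is placed in row 2, so r2c4 = 1.
4 is placed in column 1, leaving r3c1 = 2.
Row 3 now contains 2, leaving r3c2 = 4.
Row 3 already has 4; hence r3c4 = 3.
Column 1 already has 2, so r4c1 = 1.
Row 4 now contains 1, so r4c2 = 2.
2 is placed in row 4, so r4c3 = 3.
Column 4 already has 3; hence r4c4 = 4.
Column 2 now contains 4, which forces r1c2 = 1.
Cage g's pair has difference 3, leaving r1c3 = 4.
Row 2 already has 1, so r2c3 = 2.
Row 3 now contains 3, so r3c3 = 1.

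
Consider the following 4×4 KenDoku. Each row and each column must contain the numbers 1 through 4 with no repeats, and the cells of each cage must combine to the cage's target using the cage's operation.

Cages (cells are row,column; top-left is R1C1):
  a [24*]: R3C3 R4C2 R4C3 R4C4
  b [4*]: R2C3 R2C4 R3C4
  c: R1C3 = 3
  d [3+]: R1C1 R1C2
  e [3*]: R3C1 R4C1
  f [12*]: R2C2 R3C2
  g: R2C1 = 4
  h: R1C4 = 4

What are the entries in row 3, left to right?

3 4 1 2

Cage c is given, so R1C3 = 3.
Cage h is given, leaving R1C4 = 4.
G is a freebie, leaving R2C1 = 4.
4 is placed in row 2, so R2C2 = 3.
Column 4 now contains 4, which forces R2C4 = 1.
3 is placed in column 2, which forces R3C2 = 4.
Column 4 already has 1, which forces R3C4 = 2.
2 is placed in column 4, which forces R4C4 = 3.
Row 2 already has 1, which forces R2C3 = 2.
Cage e needs two cells with product 3; hence R3C1 = 3.
Row 3 already has 2, leaving R3C3 = 1.
Row 4 already has 3; hence R4C1 = 1.
Cage a needs product 24, leaving R4C2 = 2.
Cage a needs product 24; hence R4C3 = 4.
1 is placed in column 1, which forces R1C1 = 2.
2 is placed in column 2, so R1C2 = 1.
Completed grid: 2 1 3 4 / 4 3 2 1 / 3 4 1 2 / 1 2 4 3.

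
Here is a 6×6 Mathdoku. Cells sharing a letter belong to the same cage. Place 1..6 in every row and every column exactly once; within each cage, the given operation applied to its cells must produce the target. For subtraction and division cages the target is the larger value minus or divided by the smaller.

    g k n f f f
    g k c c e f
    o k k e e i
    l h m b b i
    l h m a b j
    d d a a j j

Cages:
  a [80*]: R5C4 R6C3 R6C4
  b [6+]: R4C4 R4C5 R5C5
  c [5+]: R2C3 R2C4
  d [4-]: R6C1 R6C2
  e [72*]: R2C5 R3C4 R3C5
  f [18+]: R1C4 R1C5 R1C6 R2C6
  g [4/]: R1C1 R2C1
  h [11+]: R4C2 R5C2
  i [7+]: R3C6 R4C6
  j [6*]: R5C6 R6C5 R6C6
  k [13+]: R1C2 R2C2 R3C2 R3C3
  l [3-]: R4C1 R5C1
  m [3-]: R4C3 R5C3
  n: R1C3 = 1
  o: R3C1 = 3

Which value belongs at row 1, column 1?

4

Cage n is given, which forces R1C3 = 1.
O is a freebie; hence R3C1 = 3.
Cage a needs product 80, leaving R5C4 = 4.
Cage a needs product 80; hence R6C3 = 4.
Cage a needs product 80, which forces R6C4 = 5.
1 is placed in row 1, leaving R1C1 = 4.
Cage g needs two cells with quotient 4, which forces R2C1 = 1.
Column 4 now contains 4; hence R3C4 = 6.
In row 2, 6 can only go at R2C5, so R2C5 = 6.
6 is placed in column 5; hence R1C5 = 5.
The 4 cells of cage f must have sum 18; hence R1C6 = 6.
The 3 cells of cage e must have product 72, which forces R3C5 = 2.
The 4 cells of cage k must have sum 13, which forces R3C2 = 1.
Row 3 already has 2, which forces R3C3 = 5.
Row 3 now contains 5, so R3C6 = 4.
Cage f needs sum 18, leaving R1C4 = 2.
2 is placed in column 4, which forces R2C4 = 3.
4 is placed in column 6, so R2C6 = 5.
2 is placed in column 4, so R4C4 = 1.
Cage i's pair has sum 7, so R4C6 = 3.
2 is placed in row 1, so R1C2 = 3.
Row 2 now contains 5; hence R2C2 = 4.
3 is placed in row 2, leaving R2C3 = 2.
3 is placed in row 4, leaving R4C3 = 6.
3 is placed in row 4; hence R4C5 = 4.
The two cells of cage m must have difference 3, leaving R5C3 = 3.
The 3 cells of cage b must have sum 6, so R5C5 = 1.
Row 5 already has 1, so R5C6 = 2.
The 3 cells of cage j must have product 6; hence R6C5 = 3.
2 is placed in column 6, leaving R6C6 = 1.
Cage l's pair has difference 3, which forces R4C1 = 2.
Row 4 now contains 6, leaving R4C2 = 5.
2 is placed in row 5; hence R5C1 = 5.
Cage h needs two cells with sum 11, leaving R5C2 = 6.
Column 1 already has 2, so R6C1 = 6.
6 is placed in column 2, leaving R6C2 = 2.
Filled in: 4 3 1 2 5 6 / 1 4 2 3 6 5 / 3 1 5 6 2 4 / 2 5 6 1 4 3 / 5 6 3 4 1 2 / 6 2 4 5 3 1.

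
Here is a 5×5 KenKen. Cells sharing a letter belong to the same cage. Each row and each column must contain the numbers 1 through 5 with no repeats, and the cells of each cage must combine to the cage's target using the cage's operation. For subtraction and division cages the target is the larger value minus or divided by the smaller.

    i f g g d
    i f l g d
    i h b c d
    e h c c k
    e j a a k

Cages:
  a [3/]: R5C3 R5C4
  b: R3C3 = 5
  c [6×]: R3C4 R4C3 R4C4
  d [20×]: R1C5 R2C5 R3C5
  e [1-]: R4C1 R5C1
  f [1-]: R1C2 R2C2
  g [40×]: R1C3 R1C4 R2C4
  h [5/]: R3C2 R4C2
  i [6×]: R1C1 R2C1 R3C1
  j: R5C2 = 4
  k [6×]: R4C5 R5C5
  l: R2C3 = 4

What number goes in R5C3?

Cage l is a single given cell; hence R2C3 = 4.
B is a freebie, so R3C3 = 5.
Cage j is a single given cell, so R5C2 = 4.
5 is placed in column 3; hence R1C3 = 2.
Cage g needs product 40; hence R1C4 = 4.
Cage g has product 40, leaving R2C4 = 5.
Row 2 now contains 5; hence R2C5 = 1.
Row 3 now contains 5, which forces R3C2 = 1.
1 is placed in column 5; hence R3C5 = 4.
The two cells of cage h must have quotient 5, so R4C2 = 5.
Cage i has product 6, which forces R1C1 = 1.
Column 2 already has 1; hence R1C2 = 3.
1 is placed in column 5, leaving R1C5 = 5.
Cage f needs two cells with difference 1; hence R2C2 = 2.
Row 2 already has 2, which forces R2C1 = 3.
The 3 cells of cage i must have product 6, which forces R3C1 = 2.
2 is placed in row 3; hence R3C4 = 3.
Column 1 already has 2, leaving R4C1 = 4.
Column 1 already has 2; hence R5C1 = 5.
Column 4 already has 3, which forces R5C4 = 1.
The 3 cells of cage c must have product 6; hence R4C3 = 1.
Column 4 already has 1, so R4C4 = 2.
2 is placed in row 4, which forces R4C5 = 3.
Row 5 already has 1, so R5C3 = 3.
Column 5 already has 3, leaving R5C5 = 2.
Filled in: 1 3 2 4 5 / 3 2 4 5 1 / 2 1 5 3 4 / 4 5 1 2 3 / 5 4 3 1 2.

3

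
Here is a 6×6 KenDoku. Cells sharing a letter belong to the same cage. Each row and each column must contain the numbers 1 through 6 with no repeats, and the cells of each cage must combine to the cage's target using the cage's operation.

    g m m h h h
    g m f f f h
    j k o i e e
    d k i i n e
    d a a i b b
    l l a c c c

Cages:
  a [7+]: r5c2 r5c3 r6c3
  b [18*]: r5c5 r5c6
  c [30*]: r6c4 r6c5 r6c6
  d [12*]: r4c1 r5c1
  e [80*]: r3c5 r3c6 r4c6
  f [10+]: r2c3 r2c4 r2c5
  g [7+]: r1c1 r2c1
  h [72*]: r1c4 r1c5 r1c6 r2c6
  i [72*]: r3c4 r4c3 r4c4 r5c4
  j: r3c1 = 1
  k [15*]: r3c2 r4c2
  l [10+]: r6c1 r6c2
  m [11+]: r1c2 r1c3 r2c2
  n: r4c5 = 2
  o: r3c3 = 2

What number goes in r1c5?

6

J is a freebie, which forces r3c1 = 1.
Cage o is a single given cell, so r3c3 = 2.
Cage e needs product 80, which forces r3c5 = 4.
Cage e needs product 80; hence r3c6 = 5.
Cage n is a single given cell, which forces r4c5 = 2.
Cage e has product 80; hence r4c6 = 4.
Row 3 already has 5, leaving r3c2 = 3.
Row 3 already has 3; hence r3c4 = 6.
Cage k's pair has product 15, so r4c2 = 5.
In row 5, 5 can only go at r5c3, so r5c3 = 5.
Cage a has sum 7, so r5c2 = 1.
Cage a has sum 7, which forces r6c3 = 1.
Cage m needs sum 11, which forces r1c3 = 3.
Column 3 now contains 3, leaving r4c3 = 6.
The 4 cells of cage i must have product 72; hence r4c4 = 1.
Column 3 now contains 6, leaving r2c3 = 4.
Cage f needs sum 10, so r2c4 = 5.
The 3 cells of cage f must have sum 10; hence r2c5 = 1.
Row 4 already has 6; hence r4c1 = 3.
Cage d needs two cells with product 12; hence r5c1 = 4.
Cage i needs product 72, leaving r5c4 = 2.
4 is placed in column 1, so r6c1 = 6.
6 is placed in row 6, which forces r6c2 = 4.
2 is placed in column 4, so r6c4 = 3.
Row 6 now contains 3; hence r6c5 = 5.
Row 6 now contains 3; hence r6c6 = 2.
Cage g's pair has sum 7, leaving r1c1 = 5.
2 is placed in column 4, leaving r1c4 = 4.
Column 5 already has 1, leaving r1c5 = 6.
Cage h needs product 72, leaving r1c6 = 1.
Column 1 already has 3; hence r2c1 = 2.
Row 2 now contains 2, leaving r2c2 = 6.
Cage h has product 72; hence r2c6 = 3.
Column 5 already has 6, so r5c5 = 3.
Column 6 now contains 3, so r5c6 = 6.
Row 1 now contains 6, leaving r1c2 = 2.
The full grid is 5 2 3 4 6 1 / 2 6 4 5 1 3 / 1 3 2 6 4 5 / 3 5 6 1 2 4 / 4 1 5 2 3 6 / 6 4 1 3 5 2.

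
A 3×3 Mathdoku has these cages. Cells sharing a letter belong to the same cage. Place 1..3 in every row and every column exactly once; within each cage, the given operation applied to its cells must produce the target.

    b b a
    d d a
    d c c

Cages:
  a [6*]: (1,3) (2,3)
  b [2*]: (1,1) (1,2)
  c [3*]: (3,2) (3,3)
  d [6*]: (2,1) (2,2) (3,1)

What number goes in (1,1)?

In row 1, 3 can only go at (1,3), so (1,3) = 3.
3 is placed in column 3, so (2,3) = 2.
Cage c needs two cells with product 3, which forces (3,2) = 3.
3 is placed in column 3, leaving (3,3) = 1.
The 3 cells of cage d must have product 6, leaving (2,1) = 3.
Column 2 already has 3; hence (2,2) = 1.
1 is placed in row 3, leaving (3,1) = 2.
2 is placed in column 1; hence (1,1) = 1.
1 is placed in column 2, which forces (1,2) = 2.
The full grid is 1 2 3 / 3 1 2 / 2 3 1.

1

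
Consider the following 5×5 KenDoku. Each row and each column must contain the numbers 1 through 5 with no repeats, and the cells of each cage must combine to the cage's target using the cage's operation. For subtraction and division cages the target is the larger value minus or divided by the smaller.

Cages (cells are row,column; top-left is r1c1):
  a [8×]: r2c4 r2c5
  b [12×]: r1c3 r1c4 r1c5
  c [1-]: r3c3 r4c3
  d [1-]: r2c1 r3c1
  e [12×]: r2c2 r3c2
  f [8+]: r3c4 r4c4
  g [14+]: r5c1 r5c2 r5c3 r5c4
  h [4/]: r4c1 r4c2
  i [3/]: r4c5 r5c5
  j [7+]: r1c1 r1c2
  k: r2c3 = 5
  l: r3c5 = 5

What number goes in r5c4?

2

Cage k is a single given cell, leaving r2c3 = 5.
L is a freebie, so r3c5 = 5.
Row 3 now contains 5, leaving r3c4 = 3.
Cage f needs two cells with sum 8, leaving r4c4 = 5.
The two cells of cage e must have product 12; hence r2c2 = 3.
Row 3 now contains 3, which forces r3c2 = 4.
Column 2 now contains 4; hence r4c2 = 1.
Row 4 already has 1; hence r4c5 = 3.
3 is placed in column 5; hence r5c5 = 1.
Cage b has product 12, leaving r1c3 = 3.
Cage b needs product 12, so r1c4 = 1.
1 is placed in column 5; hence r1c5 = 4.
Column 5 already has 4, leaving r2c5 = 2.
Cage c needs two cells with difference 1, so r3c3 = 1.
Row 4 already has 1, so r4c1 = 4.
Row 4 already has 3, which forces r4c3 = 2.
2 is placed in column 3, so r5c3 = 4.
Row 5 now contains 4, leaving r5c4 = 2.
Row 2 already has 2; hence r2c1 = 1.
Row 2 already has 2, leaving r2c4 = 4.
1 is placed in row 3; hence r3c1 = 2.
Cage g has sum 14, leaving r5c1 = 3.
Row 5 now contains 2, leaving r5c2 = 5.
2 is placed in column 1; hence r1c1 = 5.
Column 2 now contains 5, which forces r1c2 = 2.
Completed grid: 5 2 3 1 4 / 1 3 5 4 2 / 2 4 1 3 5 / 4 1 2 5 3 / 3 5 4 2 1.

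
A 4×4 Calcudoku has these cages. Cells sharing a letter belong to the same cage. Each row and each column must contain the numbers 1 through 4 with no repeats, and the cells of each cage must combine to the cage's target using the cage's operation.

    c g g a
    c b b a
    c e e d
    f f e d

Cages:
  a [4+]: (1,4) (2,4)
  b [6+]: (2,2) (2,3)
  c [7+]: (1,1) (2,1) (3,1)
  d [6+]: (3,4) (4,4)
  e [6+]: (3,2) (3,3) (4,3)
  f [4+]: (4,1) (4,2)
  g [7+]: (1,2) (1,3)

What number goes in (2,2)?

Row 1 needs a 2, and only (1,1) is open for it.
The only place for 1 in row 1 is (1,4).
1 is placed in column 4, so (2,4) = 3.
Row 2 needs a 1, and only (2,1) is open for it.
1 is placed in column 1; hence (3,1) = 4.
Row 3 now contains 4, which forces (3,4) = 2.
1 is placed in column 1, leaving (4,1) = 3.
Cage f needs two cells with sum 4, leaving (4,2) = 1.
1 is placed in row 4, leaving (4,3) = 2.
Column 4 already has 2, so (4,4) = 4.
Cage b's pair has sum 6, leaving (2,2) = 2.
Column 3 now contains 2, leaving (2,3) = 4.
1 is placed in column 2, so (3,2) = 3.
Cage e has sum 6, which forces (3,3) = 1.
3 is placed in column 2, so (1,2) = 4.
4 is placed in column 3, which forces (1,3) = 3.
The full grid is 2 4 3 1 / 1 2 4 3 / 4 3 1 2 / 3 1 2 4.

2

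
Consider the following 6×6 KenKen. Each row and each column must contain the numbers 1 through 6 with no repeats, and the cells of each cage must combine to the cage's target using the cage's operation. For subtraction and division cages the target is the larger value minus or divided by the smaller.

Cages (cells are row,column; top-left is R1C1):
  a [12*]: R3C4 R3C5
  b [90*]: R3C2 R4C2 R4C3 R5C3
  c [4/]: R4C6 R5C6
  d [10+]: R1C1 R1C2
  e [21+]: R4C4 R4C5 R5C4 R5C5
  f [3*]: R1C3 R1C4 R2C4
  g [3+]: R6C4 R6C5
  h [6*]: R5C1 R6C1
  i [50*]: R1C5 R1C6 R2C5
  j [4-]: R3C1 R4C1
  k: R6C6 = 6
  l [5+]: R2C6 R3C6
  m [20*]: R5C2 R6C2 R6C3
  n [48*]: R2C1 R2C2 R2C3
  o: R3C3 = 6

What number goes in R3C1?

1

Cage f needs product 3, leaving R1C3 = 1.
The 3 cells of cage f must have product 3, so R1C4 = 3.
Cage i needs product 50, which forces R1C5 = 2.
Cage i needs product 50, so R1C6 = 5.
Cage f needs product 3, which forces R2C4 = 1.
Cage i needs product 50; hence R2C5 = 5.
O is a freebie; hence R3C3 = 6.
1 is placed in column 4, so R6C4 = 2.
Column 5 now contains 2; hence R6C5 = 1.
Cage k is a single given cell; hence R6C6 = 6.
Column 4 now contains 2, so R3C4 = 4.
Cage a's pair has product 12, which forces R3C5 = 3.
The two cells of cage h must have product 6, leaving R5C1 = 2.
The 3 cells of cage m must have product 20, which forces R5C2 = 1.
1 is placed in row 5; hence R5C6 = 4.
Row 6 now contains 6, which forces R6C1 = 3.
Cage l needs two cells with sum 5; hence R2C6 = 3.
Cage l needs two cells with sum 5; hence R3C6 = 2.
The 4 cells of cage b must have product 90, leaving R4C2 = 3.
Cage e has sum 21, leaving R4C4 = 6.
The 4 cells of cage e must have sum 21, which forces R4C5 = 4.
Column 6 already has 4; hence R4C6 = 1.
The 4 cells of cage b must have product 90, leaving R5C3 = 3.
Cage e has sum 21, leaving R5C4 = 5.
Row 5 already has 4, leaving R5C5 = 6.
Cage j's pair has difference 4, leaving R3C1 = 1.
2 is placed in row 3, which forces R3C2 = 5.
Row 4 now contains 1, so R4C1 = 5.
The 4 cells of cage b must have product 90, leaving R4C3 = 2.
Column 2 already has 5, so R6C2 = 4.
Row 6 already has 4, so R6C3 = 5.
Cage d needs two cells with sum 10, which forces R1C1 = 4.
Column 2 already has 4, leaving R1C2 = 6.
Cage n needs product 48, so R2C1 = 6.
Cage n needs product 48, so R2C2 = 2.
Column 3 now contains 2, so R2C3 = 4.
Filled in: 4 6 1 3 2 5 / 6 2 4 1 5 3 / 1 5 6 4 3 2 / 5 3 2 6 4 1 / 2 1 3 5 6 4 / 3 4 5 2 1 6.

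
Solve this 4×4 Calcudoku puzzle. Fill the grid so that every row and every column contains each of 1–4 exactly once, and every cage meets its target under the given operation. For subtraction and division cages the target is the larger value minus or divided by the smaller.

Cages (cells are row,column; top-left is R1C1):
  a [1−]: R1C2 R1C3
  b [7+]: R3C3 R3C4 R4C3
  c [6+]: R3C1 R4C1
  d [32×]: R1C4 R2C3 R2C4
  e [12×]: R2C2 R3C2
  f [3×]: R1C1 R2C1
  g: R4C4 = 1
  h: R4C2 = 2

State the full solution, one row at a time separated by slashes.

3 1 2 4 / 1 3 4 2 / 2 4 1 3 / 4 2 3 1

Cage d has product 32, so R1C4 = 4.
The 3 cells of cage d must have product 32, leaving R2C3 = 4.
Cage d has product 32; hence R2C4 = 2.
Cage h is given, so R4C2 = 2.
Cage g is a single given cell; hence R4C4 = 1.
The two cells of cage a must have difference 1, which forces R1C3 = 2.
4 is placed in row 2, which forces R2C2 = 3.
Cage c's pair has sum 6; hence R3C1 = 2.
The two cells of cage e must have product 12; hence R3C2 = 4.
Cage b needs sum 7, leaving R3C3 = 1.
1 is placed in column 4, leaving R3C4 = 3.
Row 4 already has 2, so R4C1 = 4.
1 is placed in row 4; hence R4C3 = 3.
Cage f's pair has product 3, which forces R1C1 = 3.
Column 2 now contains 3; hence R1C2 = 1.
Row 2 now contains 3, leaving R2C1 = 1.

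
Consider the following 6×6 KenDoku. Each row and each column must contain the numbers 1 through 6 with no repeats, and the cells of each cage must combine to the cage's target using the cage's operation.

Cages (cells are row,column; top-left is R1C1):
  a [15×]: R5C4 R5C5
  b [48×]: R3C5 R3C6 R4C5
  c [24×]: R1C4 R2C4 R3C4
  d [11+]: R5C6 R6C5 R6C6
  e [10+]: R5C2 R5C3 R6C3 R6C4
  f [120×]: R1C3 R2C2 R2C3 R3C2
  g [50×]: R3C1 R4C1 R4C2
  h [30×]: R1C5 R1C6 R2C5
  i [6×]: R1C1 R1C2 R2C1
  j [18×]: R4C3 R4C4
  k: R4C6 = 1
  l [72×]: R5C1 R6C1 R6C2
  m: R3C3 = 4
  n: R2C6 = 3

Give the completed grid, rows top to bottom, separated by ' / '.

N is a freebie, leaving R2C6 = 3.
Cage g has product 50, so R3C1 = 5.
M is a freebie; hence R3C3 = 4.
Cage g needs product 50; hence R4C1 = 2.
Cage g has product 50, leaving R4C2 = 5.
Cage k is a single given cell, leaving R4C6 = 1.
Column 1 now contains 2, which forces R2C1 = 1.
The 3 cells of cage b must have product 48; hence R4C5 = 4.
The only place for 4 in row 1 is R1C4.
In row 2, 4 can only go at R2C2, so R2C2 = 4.
The only place for 3 in column 3 is R4C3.
3 is placed in row 4, leaving R4C4 = 6.
Column 4 now contains 6, so R2C4 = 2.
Cage c has product 24, so R3C4 = 3.
Column 4 now contains 3, so R5C4 = 5.
Row 5 now contains 5, leaving R5C5 = 3.
5 is placed in column 4, which forces R6C4 = 1.
Column 5 now contains 3; hence R1C5 = 1.
3 is placed in row 3, so R3C2 = 1.
Cage i needs product 6, leaving R1C1 = 3.
1 is placed in row 1; hence R1C2 = 2.
Column 2 now contains 2, leaving R5C2 = 6.
The 4 cells of cage e must have sum 10, leaving R5C3 = 1.
Column 2 already has 6; hence R6C2 = 3.
6 is placed in row 5; hence R5C1 = 4.
Row 5 already has 4, so R5C6 = 2.
Cage l has product 72, so R6C1 = 6.
The 4 cells of cage e must have sum 10, leaving R6C3 = 2.
2 is placed in row 6, which forces R6C5 = 5.
Row 6 already has 5, leaving R6C6 = 4.
Cage h has product 30, which forces R1C6 = 5.
Column 5 already has 5, which forces R2C5 = 6.
Cage b has product 48, leaving R3C5 = 2.
Column 6 already has 2, so R3C6 = 6.
Row 1 already has 5, leaving R1C3 = 6.
6 is placed in row 2; hence R2C3 = 5.

3 2 6 4 1 5 / 1 4 5 2 6 3 / 5 1 4 3 2 6 / 2 5 3 6 4 1 / 4 6 1 5 3 2 / 6 3 2 1 5 4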